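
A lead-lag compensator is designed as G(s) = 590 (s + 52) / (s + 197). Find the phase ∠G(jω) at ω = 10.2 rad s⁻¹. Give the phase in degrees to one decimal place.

∠(j10.2 + 52) = arctan(10.2/52) = 11.10°
∠(j10.2 + 197) = arctan(10.2/197) = 2.96°
∠G(j10.2) = 11.10° − 2.96° = 8.13°

8.1 deg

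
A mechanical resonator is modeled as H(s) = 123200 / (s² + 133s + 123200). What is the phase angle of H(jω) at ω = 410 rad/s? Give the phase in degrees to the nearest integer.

-129 deg

∠[(j410)² + 133(j410) + 123200] = ∠[-44900 + j54530] = 129.47°
∠H(j410) = −129.47° = -129.47°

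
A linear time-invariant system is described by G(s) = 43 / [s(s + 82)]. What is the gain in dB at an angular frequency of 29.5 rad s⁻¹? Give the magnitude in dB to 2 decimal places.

-35.53 dB

|j29.5 + 82| = √(29.5² + 82²) = 87.14
|j29.5| = 29.5
|G(j29.5)| = 43 / (87.14 × 29.5) = 0.016726
20 log₁₀(0.016726) = -35.532 dB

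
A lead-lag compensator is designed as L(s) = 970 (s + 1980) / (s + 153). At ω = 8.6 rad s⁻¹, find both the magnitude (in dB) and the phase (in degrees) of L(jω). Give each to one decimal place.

|L| = 82.0 dB, ∠L = -3.0 deg

|j8.6 + 1980| = √(8.6² + 1980²) = 1980
|j8.6 + 153| = √(8.6² + 153²) = 153.2
|L(j8.6)| = 970 × 1980 / 153.2 = 12533
20 log₁₀(12533) = 81.96 dB
∠(j8.6 + 1980) = arctan(8.6/1980) = 0.25°
∠(j8.6 + 153) = arctan(8.6/153) = 3.22°
∠L(j8.6) = 0.25° − 3.22° = -2.97°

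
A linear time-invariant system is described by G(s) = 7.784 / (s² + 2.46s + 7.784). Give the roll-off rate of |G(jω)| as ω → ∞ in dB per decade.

-40 dB/decade

With 0 zeros and 2 poles, the high-frequency asymptotic slope is 20 × (0 − 2) = -40 dB/decade.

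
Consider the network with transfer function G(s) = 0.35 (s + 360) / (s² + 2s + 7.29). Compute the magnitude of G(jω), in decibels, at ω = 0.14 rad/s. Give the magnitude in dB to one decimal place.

|j0.14 + 360| = √(0.14² + 360²) = 360
|(j0.14)² + 2(j0.14) + 7.29| = |7.2704 + j0.28| = 7.276
|G(j0.14)| = 0.35 × 360 / 7.276 = 17.318
20 log₁₀(17.318) = 24.77 dB

24.8 dB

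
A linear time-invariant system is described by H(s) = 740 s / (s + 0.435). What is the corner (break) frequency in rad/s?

The single real pole at s = −0.435 gives a corner at ω = 0.435 rad/s.

0.435 rad/s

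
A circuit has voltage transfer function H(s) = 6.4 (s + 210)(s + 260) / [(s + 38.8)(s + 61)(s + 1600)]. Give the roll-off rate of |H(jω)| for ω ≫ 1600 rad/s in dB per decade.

With 2 zeros and 3 poles, the high-frequency asymptotic slope is 20 × (2 − 3) = -20 dB/decade.

-20 dB/decade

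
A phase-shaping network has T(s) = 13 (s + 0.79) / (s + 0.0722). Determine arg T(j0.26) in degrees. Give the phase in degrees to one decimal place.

-56.3°

∠(j0.26 + 0.79) = arctan(0.26/0.79) = 18.22°
∠(j0.26 + 0.0722) = arctan(0.26/0.0722) = 74.48°
∠T(j0.26) = 18.22° − 74.48° = -56.26°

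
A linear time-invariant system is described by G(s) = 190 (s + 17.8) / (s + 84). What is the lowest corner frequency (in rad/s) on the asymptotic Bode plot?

Break frequencies occur at each pole and zero magnitude: 17.8 rad/s, 84 rad/s.
The lowest is 17.8 rad/s.

17.8 rad/s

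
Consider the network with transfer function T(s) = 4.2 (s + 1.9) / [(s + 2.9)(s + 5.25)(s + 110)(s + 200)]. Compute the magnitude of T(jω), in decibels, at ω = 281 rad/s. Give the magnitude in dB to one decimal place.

-136.9 dB

|j281 + 1.9| = √(281² + 1.9²) = 281
|j281 + 2.9| = √(281² + 2.9²) = 281
|j281 + 5.25| = √(281² + 5.25²) = 281
|j281 + 110| = √(281² + 110²) = 301.8
|j281 + 200| = √(281² + 200²) = 344.9
|T(j281)| = 4.2 × 281 / (281 × 281 × 301.8 × 344.9) = 1.4358e-07
20 log₁₀(1.4358e-07) = -136.86 dB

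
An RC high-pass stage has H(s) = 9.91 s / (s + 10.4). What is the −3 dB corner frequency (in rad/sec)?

10.4 rad/sec

For a single-pole high-pass, the −3 dB point is at the pole: ω = 10.4 rad/sec.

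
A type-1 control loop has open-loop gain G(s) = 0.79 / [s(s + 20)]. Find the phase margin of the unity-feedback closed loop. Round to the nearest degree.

Gain crossover: |G(jω)| = 1 at ω ≈ 0.0395 rad/s.
∠G(j0.0395) = −90° − arctan(0.0395/20) ≈ -90.11°
PM = 180° + (-90.11°) = 89.89°

90°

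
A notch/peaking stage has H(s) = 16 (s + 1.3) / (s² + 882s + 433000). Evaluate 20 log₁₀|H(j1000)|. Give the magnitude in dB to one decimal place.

-36.3 dB

|j1000 + 1.3| = √(1000² + 1.3²) = 1000
|(j1000)² + 882(j1000) + 433000| = |-5.67e+05 + j8.82e+05| = 1.049e+06
|H(j1000)| = 16 × 1000 / 1.049e+06 = 0.015259
20 log₁₀(0.015259) = -36.33 dB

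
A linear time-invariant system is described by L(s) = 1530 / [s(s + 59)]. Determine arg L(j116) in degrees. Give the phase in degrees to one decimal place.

-153.0°

∠(j116 + 59) = arctan(116/59) = 63.04°
∠(j116) = 90.00°
∠L(j116) = − (63.04° + 90.00°) = -153.04°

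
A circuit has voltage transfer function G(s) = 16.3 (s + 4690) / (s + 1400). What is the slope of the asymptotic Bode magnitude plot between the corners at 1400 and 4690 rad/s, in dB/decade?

In this band the factors already past their corner are: pole at 1400; net slope = -20 dB/decade.

-20 dB/decade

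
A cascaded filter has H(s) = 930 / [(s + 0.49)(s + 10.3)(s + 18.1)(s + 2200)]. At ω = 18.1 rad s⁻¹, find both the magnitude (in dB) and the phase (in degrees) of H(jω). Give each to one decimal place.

|j18.1 + 0.49| = √(18.1² + 0.49²) = 18.11
|j18.1 + 10.3| = √(18.1² + 10.3²) = 20.83
|j18.1 + 18.1| = √(18.1² + 18.1²) = 25.6
|j18.1 + 2200| = √(18.1² + 2200²) = 2200
|H(j18.1)| = 930 / (18.11 × 20.83 × 25.6 × 2200) = 4.3795e-05
20 log₁₀(4.3795e-05) = -87.17 dB
∠(j18.1 + 0.49) = arctan(18.1/0.49) = 88.45°
∠(j18.1 + 10.3) = arctan(18.1/10.3) = 60.36°
∠(j18.1 + 18.1) = arctan(18.1/18.1) = 45.00°
∠(j18.1 + 2200) = arctan(18.1/2200) = 0.47°
∠H(j18.1) = − (88.45° + 60.36° + 45.00° + 0.47°) = -194.28°

|H| = -87.2 dB, ∠H = -194.3 deg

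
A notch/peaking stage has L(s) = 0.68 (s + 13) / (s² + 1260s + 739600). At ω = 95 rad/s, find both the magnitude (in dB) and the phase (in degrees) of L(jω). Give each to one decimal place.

|j95 + 13| = √(95² + 13²) = 95.89
|(j95)² + 1260(j95) + 739600| = |7.3058e+05 + j1.197e+05| = 7.403e+05
|L(j95)| = 0.68 × 95.89 / 7.403e+05 = 8.8073e-05
20 log₁₀(8.8073e-05) = -81.10 dB
∠(j95 + 13) = arctan(95/13) = 82.21°
∠[(j95)² + 1260(j95) + 739600] = ∠[7.3058e+05 + j1.197e+05] = 9.30°
∠L(j95) = 82.21° − 9.30° = 72.90°

|L| = -81.1 dB, ∠L = 72.9°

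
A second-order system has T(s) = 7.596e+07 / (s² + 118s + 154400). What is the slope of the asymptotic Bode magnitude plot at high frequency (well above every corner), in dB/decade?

With 0 zeros and 2 poles, the high-frequency asymptotic slope is 20 × (0 − 2) = -40 dB/decade.

-40 dB/decade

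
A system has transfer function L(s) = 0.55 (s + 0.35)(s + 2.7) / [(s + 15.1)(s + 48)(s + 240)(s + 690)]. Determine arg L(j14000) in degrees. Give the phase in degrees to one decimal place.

∠(j14000 + 0.35) = arctan(14000/0.35) = 90.00°
∠(j14000 + 2.7) = arctan(14000/2.7) = 89.99°
∠(j14000 + 15.1) = arctan(14000/15.1) = 89.94°
∠(j14000 + 48) = arctan(14000/48) = 89.80°
∠(j14000 + 240) = arctan(14000/240) = 89.02°
∠(j14000 + 690) = arctan(14000/690) = 87.18°
∠L(j14000) = 90.00° + 89.99° − (89.94° + 89.80° + 89.02° + 87.18°) = -175.95°

-176.0°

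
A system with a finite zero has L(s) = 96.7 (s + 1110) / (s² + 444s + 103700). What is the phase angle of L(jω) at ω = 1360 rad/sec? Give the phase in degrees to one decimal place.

-110.1°

∠(j1360 + 1110) = arctan(1360/1110) = 50.78°
∠[(j1360)² + 444(j1360) + 103700] = ∠[-1.7459e+06 + j6.0384e+05] = 160.92°
∠L(j1360) = 50.78° − 160.92° = -110.14°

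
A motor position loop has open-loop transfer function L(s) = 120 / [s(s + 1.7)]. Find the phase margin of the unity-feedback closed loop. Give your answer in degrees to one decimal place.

Gain crossover: |L(jω)| = 1 at ω ≈ 10.9 rad/sec.
∠L(j10.9) = −90° − arctan(10.9/1.7) ≈ -171.13°
PM = 180° + (-171.13°) = 8.87°

8.9°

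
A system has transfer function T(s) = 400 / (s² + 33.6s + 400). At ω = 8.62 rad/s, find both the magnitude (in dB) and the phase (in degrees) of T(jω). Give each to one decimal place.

|T| = -0.7 dB, ∠T = -41.6°

|(j8.62)² + 33.6(j8.62) + 400| = |325.7 + j289.63| = 435.8
|T(j8.62)| = 400 / 435.8 = 0.91775
20 log₁₀(0.91775) = -0.75 dB
∠[(j8.62)² + 33.6(j8.62) + 400] = ∠[325.7 + j289.63] = 41.65°
∠T(j8.62) = −41.65° = -41.65°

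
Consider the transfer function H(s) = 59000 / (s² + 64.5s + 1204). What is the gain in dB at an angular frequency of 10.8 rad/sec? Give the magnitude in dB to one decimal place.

33.2 dB

|(j10.8)² + 64.5(j10.8) + 1204| = |1087.4 + j696.6| = 1291
|H(j10.8)| = 59000 / 1291 = 45.688
20 log₁₀(45.688) = 33.20 dB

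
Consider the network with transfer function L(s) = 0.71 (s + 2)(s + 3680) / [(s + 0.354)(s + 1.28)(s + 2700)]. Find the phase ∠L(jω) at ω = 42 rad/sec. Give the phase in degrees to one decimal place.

∠(j42 + 2) = arctan(42/2) = 87.27°
∠(j42 + 3680) = arctan(42/3680) = 0.65°
∠(j42 + 0.354) = arctan(42/0.354) = 89.52°
∠(j42 + 1.28) = arctan(42/1.28) = 88.25°
∠(j42 + 2700) = arctan(42/2700) = 0.89°
∠L(j42) = 87.27° + 0.65° − (89.52° + 88.25° + 0.89°) = -90.74°

-90.7°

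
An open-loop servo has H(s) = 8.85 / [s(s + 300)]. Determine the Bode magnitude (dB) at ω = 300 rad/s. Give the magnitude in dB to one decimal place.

-83.2 dB

|j300 + 300| = √(300² + 300²) = 424.3
|j300| = 300
|H(j300)| = 8.85 / (424.3 × 300) = 6.9532e-05
20 log₁₀(6.9532e-05) = -83.16 dB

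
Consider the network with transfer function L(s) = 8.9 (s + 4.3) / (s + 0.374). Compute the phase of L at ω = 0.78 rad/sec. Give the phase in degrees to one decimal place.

-54.1°

∠(j0.78 + 4.3) = arctan(0.78/4.3) = 10.28°
∠(j0.78 + 0.374) = arctan(0.78/0.374) = 64.38°
∠L(j0.78) = 10.28° − 64.38° = -54.10°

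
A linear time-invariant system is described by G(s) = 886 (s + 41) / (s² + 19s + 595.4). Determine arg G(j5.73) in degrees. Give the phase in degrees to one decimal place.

-3.0 deg

∠(j5.73 + 41) = arctan(5.73/41) = 7.96°
∠[(j5.73)² + 19(j5.73) + 595.4] = ∠[562.57 + j108.87] = 10.95°
∠G(j5.73) = 7.96° − 10.95° = -3.00°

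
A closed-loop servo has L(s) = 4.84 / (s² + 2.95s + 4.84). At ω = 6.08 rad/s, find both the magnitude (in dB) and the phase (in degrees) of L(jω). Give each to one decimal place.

|L| = -17.6 dB, ∠L = -150.8°

|(j6.08)² + 2.95(j6.08) + 4.84| = |-32.126 + j17.936| = 36.79
|L(j6.08)| = 4.84 / 36.79 = 0.13154
20 log₁₀(0.13154) = -17.62 dB
∠[(j6.08)² + 2.95(j6.08) + 4.84] = ∠[-32.126 + j17.936] = 150.83°
∠L(j6.08) = −150.83° = -150.83°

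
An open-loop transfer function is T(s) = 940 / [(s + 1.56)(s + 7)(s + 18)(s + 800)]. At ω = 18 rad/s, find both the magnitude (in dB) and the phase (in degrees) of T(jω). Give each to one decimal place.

|j18 + 1.56| = √(18² + 1.56²) = 18.07
|j18 + 7| = √(18² + 7²) = 19.31
|j18 + 18| = √(18² + 18²) = 25.46
|j18 + 800| = √(18² + 800²) = 800.2
|T(j18)| = 940 / (18.07 × 19.31 × 25.46 × 800.2) = 0.00013225
20 log₁₀(0.00013225) = -77.57 dB
∠(j18 + 1.56) = arctan(18/1.56) = 85.05°
∠(j18 + 7) = arctan(18/7) = 68.75°
∠(j18 + 18) = arctan(18/18) = 45.00°
∠(j18 + 800) = arctan(18/800) = 1.29°
∠T(j18) = − (85.05° + 68.75° + 45.00° + 1.29°) = -200.09°

|T| = -77.6 dB, ∠T = -200.1 deg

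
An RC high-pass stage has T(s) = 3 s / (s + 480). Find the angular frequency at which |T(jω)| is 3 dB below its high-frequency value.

480 rad/sec

For a single-pole high-pass, the −3 dB point is at the pole: ω = 480 rad/sec.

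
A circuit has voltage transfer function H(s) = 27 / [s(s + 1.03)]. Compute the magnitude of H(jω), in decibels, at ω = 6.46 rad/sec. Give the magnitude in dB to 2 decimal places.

|j6.46 + 1.03| = √(6.46² + 1.03²) = 6.542
|j6.46| = 6.46
|H(j6.46)| = 27 / (6.542 × 6.46) = 0.63892
20 log₁₀(0.63892) = -3.891 dB

-3.89 dB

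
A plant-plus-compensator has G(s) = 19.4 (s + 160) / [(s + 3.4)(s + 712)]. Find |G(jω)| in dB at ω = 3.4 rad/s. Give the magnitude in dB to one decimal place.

-0.8 dB

|j3.4 + 160| = √(3.4² + 160²) = 160
|j3.4 + 3.4| = √(3.4² + 3.4²) = 4.808
|j3.4 + 712| = √(3.4² + 712²) = 712
|G(j3.4)| = 19.4 × 160 / (4.808 × 712) = 0.90686
20 log₁₀(0.90686) = -0.85 dB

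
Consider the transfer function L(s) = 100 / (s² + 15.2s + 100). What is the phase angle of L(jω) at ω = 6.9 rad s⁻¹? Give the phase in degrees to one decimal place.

∠[(j6.9)² + 15.2(j6.9) + 100] = ∠[52.39 + j104.88] = 63.46°
∠L(j6.9) = −63.46° = -63.46°

-63.5°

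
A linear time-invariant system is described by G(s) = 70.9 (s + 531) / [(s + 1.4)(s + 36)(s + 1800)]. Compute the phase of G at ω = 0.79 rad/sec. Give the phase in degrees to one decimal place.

-30.6°

∠(j0.79 + 531) = arctan(0.79/531) = 0.09°
∠(j0.79 + 1.4) = arctan(0.79/1.4) = 29.44°
∠(j0.79 + 36) = arctan(0.79/36) = 1.26°
∠(j0.79 + 1800) = arctan(0.79/1800) = 0.03°
∠G(j0.79) = 0.09° − (29.44° + 1.26° + 0.03°) = -30.63°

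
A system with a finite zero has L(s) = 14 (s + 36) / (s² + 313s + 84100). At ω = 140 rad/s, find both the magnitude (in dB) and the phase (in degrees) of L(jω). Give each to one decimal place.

|L| = -31.7 dB, ∠L = 41.4°

|j140 + 36| = √(140² + 36²) = 144.6
|(j140)² + 313(j140) + 84100| = |64500 + j43820| = 7.798e+04
|L(j140)| = 14 × 144.6 / 7.798e+04 = 0.025953
20 log₁₀(0.025953) = -31.72 dB
∠(j140 + 36) = arctan(140/36) = 75.58°
∠[(j140)² + 313(j140) + 84100] = ∠[64500 + j43820] = 34.19°
∠L(j140) = 75.58° − 34.19° = 41.39°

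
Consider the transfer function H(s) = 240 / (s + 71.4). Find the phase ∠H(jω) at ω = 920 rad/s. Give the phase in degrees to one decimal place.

-85.6°

∠(j920 + 71.4) = arctan(920/71.4) = 85.56°
∠H(j920) = −85.56° = -85.56°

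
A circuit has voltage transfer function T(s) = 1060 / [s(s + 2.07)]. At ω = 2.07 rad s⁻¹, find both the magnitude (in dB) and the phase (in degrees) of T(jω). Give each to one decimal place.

|j2.07 + 2.07| = √(2.07² + 2.07²) = 2.927
|j2.07| = 2.07
|T(j2.07)| = 1060 / (2.927 × 2.07) = 174.92
20 log₁₀(174.92) = 44.86 dB
∠(j2.07 + 2.07) = arctan(2.07/2.07) = 45.00°
∠(j2.07) = 90.00°
∠T(j2.07) = − (45.00° + 90.00°) = -135.00°

|T| = 44.9 dB, ∠T = -135.0 deg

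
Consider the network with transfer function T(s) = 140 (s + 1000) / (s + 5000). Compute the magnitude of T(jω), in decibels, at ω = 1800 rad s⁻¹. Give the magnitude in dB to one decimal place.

|j1800 + 1000| = √(1800² + 1000²) = 2059
|j1800 + 5000| = √(1800² + 5000²) = 5314
|T(j1800)| = 140 × 2059 / 5314 = 54.247
20 log₁₀(54.247) = 34.69 dB

34.7 dB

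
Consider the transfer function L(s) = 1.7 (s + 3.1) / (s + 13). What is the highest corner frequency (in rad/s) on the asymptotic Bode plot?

Break frequencies occur at each pole and zero magnitude: 3.1 rad/s, 13 rad/s.
The highest is 13 rad/s.

13 rad/s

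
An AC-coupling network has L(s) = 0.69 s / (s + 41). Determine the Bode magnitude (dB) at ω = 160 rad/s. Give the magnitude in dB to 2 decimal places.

-3.50 dB

|j160| = 160
|j160 + 41| = √(160² + 41²) = 165.2
|L(j160)| = 0.69 × 160 / 165.2 = 0.6684
20 log₁₀(0.6684) = -3.499 dB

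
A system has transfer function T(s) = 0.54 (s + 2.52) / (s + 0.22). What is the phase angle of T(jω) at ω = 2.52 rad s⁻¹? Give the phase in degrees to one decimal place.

-40.0°

∠(j2.52 + 2.52) = arctan(2.52/2.52) = 45.00°
∠(j2.52 + 0.22) = arctan(2.52/0.22) = 85.01°
∠T(j2.52) = 45.00° − 85.01° = -40.01°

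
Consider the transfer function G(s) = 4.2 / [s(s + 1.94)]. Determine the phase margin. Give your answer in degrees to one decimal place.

Gain crossover: |G(jω)| = 1 at ω ≈ 1.65 rad/s.
∠G(j1.65) = −90° − arctan(1.65/1.94) ≈ -130.37°
PM = 180° + (-130.37°) = 49.63°

49.6 deg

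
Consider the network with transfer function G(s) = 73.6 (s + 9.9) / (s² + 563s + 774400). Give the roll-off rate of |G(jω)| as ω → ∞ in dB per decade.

With 1 zero and 2 poles, the high-frequency asymptotic slope is 20 × (1 − 2) = -20 dB/decade.

-20 dB/decade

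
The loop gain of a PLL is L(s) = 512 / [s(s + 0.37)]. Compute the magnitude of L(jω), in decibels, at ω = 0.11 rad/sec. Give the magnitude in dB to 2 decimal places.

81.63 dB

|j0.11 + 0.37| = √(0.11² + 0.37²) = 0.386
|j0.11| = 0.11
|L(j0.11)| = 512 / (0.386 × 0.11) = 12058
20 log₁₀(12058) = 81.626 dB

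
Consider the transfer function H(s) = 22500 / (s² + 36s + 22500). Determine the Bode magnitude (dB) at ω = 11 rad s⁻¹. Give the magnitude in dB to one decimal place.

|(j11)² + 36(j11) + 22500| = |22379 + j396| = 2.238e+04
|H(j11)| = 22500 / 2.238e+04 = 1.0052
20 log₁₀(1.0052) = 0.05 dB

0.0 dB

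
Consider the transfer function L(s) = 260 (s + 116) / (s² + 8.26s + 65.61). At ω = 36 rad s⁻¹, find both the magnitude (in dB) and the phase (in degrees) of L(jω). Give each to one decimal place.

|j36 + 116| = √(36² + 116²) = 121.5
|(j36)² + 8.26(j36) + 65.61| = |-1230.4 + j297.36| = 1266
|L(j36)| = 260 × 121.5 / 1266 = 24.948
20 log₁₀(24.948) = 27.94 dB
∠(j36 + 116) = arctan(36/116) = 17.24°
∠[(j36)² + 8.26(j36) + 65.61] = ∠[-1230.4 + j297.36] = 166.41°
∠L(j36) = 17.24° − 166.41° = -149.17°

|L| = 27.9 dB, ∠L = -149.2°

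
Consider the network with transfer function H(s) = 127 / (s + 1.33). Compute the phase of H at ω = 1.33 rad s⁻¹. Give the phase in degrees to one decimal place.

-45.0°

∠(j1.33 + 1.33) = arctan(1.33/1.33) = 45.00°
∠H(j1.33) = −45.00° = -45.00°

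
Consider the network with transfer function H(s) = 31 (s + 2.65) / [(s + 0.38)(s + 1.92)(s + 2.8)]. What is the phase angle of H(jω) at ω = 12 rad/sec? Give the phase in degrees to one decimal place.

-168.4°

∠(j12 + 2.65) = arctan(12/2.65) = 77.55°
∠(j12 + 0.38) = arctan(12/0.38) = 88.19°
∠(j12 + 1.92) = arctan(12/1.92) = 80.91°
∠(j12 + 2.8) = arctan(12/2.8) = 76.87°
∠H(j12) = 77.55° − (88.19° + 80.91° + 76.87°) = -168.41°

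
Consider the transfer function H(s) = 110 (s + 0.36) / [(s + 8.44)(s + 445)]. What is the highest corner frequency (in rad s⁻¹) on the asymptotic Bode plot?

Break frequencies occur at each pole and zero magnitude: 0.36 rad s⁻¹, 8.44 rad s⁻¹, 445 rad s⁻¹.
The highest is 445 rad s⁻¹.

445 rad s⁻¹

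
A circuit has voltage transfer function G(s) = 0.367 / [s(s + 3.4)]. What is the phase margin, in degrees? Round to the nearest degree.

Gain crossover: |G(jω)| = 1 at ω ≈ 0.108 rad/s.
∠G(j0.108) = −90° − arctan(0.108/3.4) ≈ -91.82°
PM = 180° + (-91.82°) = 88.18°

88 deg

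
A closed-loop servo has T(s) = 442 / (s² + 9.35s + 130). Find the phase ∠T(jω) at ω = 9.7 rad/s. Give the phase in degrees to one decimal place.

∠[(j9.7)² + 9.35(j9.7) + 130] = ∠[35.91 + j90.695] = 68.40°
∠T(j9.7) = −68.40° = -68.40°

-68.4°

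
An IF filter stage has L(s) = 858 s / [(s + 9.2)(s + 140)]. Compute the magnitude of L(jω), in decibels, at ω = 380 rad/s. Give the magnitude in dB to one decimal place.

|j380| = 380
|j380 + 9.2| = √(380² + 9.2²) = 380.1
|j380 + 140| = √(380² + 140²) = 405
|L(j380)| = 858 × 380 / (380.1 × 405) = 2.1181
20 log₁₀(2.1181) = 6.52 dB

6.5 dB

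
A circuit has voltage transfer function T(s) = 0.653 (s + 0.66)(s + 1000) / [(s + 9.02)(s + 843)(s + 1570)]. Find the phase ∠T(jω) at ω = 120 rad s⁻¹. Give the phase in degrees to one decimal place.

∠(j120 + 0.66) = arctan(120/0.66) = 89.68°
∠(j120 + 1000) = arctan(120/1000) = 6.84°
∠(j120 + 9.02) = arctan(120/9.02) = 85.70°
∠(j120 + 843) = arctan(120/843) = 8.10°
∠(j120 + 1570) = arctan(120/1570) = 4.37°
∠T(j120) = 89.68° + 6.84° − (85.70° + 8.10° + 4.37°) = -1.65°

-1.6°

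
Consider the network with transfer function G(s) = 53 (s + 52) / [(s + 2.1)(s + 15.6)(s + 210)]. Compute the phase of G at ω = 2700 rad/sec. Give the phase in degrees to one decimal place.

∠(j2700 + 52) = arctan(2700/52) = 88.90°
∠(j2700 + 2.1) = arctan(2700/2.1) = 89.96°
∠(j2700 + 15.6) = arctan(2700/15.6) = 89.67°
∠(j2700 + 210) = arctan(2700/210) = 85.55°
∠G(j2700) = 88.90° − (89.96° + 89.67° + 85.55°) = -176.28°

-176.3°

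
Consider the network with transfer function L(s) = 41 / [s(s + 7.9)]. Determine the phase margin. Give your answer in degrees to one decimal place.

Gain crossover: |L(jω)| = 1 at ω ≈ 4.51 rad/s.
∠L(j4.51) = −90° − arctan(4.51/7.9) ≈ -119.71°
PM = 180° + (-119.71°) = 60.29°

60.3°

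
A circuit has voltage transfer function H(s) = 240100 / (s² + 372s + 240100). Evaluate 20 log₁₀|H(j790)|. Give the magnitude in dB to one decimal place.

|(j790)² + 372(j790) + 240100| = |-3.84e+05 + j2.9388e+05| = 4.836e+05
|H(j790)| = 240100 / 4.836e+05 = 0.49654
20 log₁₀(0.49654) = -6.08 dB

-6.1 dB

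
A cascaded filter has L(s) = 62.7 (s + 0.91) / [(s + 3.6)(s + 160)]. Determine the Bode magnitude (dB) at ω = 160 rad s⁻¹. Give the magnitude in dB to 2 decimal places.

-11.15 dB

|j160 + 0.91| = √(160² + 0.91²) = 160
|j160 + 3.6| = √(160² + 3.6²) = 160
|j160 + 160| = √(160² + 160²) = 226.3
|L(j160)| = 62.7 × 160 / (160 × 226.3) = 0.27703
20 log₁₀(0.27703) = -11.149 dB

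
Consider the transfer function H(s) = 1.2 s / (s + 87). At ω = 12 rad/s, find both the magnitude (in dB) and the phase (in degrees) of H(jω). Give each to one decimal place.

|H| = -15.7 dB, ∠H = 82.1°

|j12| = 12
|j12 + 87| = √(12² + 87²) = 87.82
|H(j12)| = 1.2 × 12 / 87.82 = 0.16396
20 log₁₀(0.16396) = -15.70 dB
∠(j12) = 90.00°
∠(j12 + 87) = arctan(12/87) = 7.85°
∠H(j12) = 90.00° − 7.85° = 82.15°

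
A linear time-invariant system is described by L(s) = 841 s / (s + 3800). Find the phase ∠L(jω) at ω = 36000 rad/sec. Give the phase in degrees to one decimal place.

∠(j36000) = 90.00°
∠(j36000 + 3800) = arctan(36000/3800) = 83.97°
∠L(j36000) = 90.00° − 83.97° = 6.03°

6.0 deg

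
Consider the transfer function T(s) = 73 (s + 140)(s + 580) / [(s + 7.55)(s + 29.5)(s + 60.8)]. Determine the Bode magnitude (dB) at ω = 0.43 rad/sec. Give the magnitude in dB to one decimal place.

52.8 dB

|j0.43 + 140| = √(0.43² + 140²) = 140
|j0.43 + 580| = √(0.43² + 580²) = 580
|j0.43 + 7.55| = √(0.43² + 7.55²) = 7.562
|j0.43 + 29.5| = √(0.43² + 29.5²) = 29.5
|j0.43 + 60.8| = √(0.43² + 60.8²) = 60.8
|T(j0.43)| = 73 × 140 × 580 / (7.562 × 29.5 × 60.8) = 436.97
20 log₁₀(436.97) = 52.81 dB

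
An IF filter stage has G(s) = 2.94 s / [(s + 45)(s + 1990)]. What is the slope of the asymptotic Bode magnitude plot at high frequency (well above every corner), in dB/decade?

With 1 zero and 2 poles, the high-frequency asymptotic slope is 20 × (1 − 2) = -20 dB/decade.

-20 dB/decade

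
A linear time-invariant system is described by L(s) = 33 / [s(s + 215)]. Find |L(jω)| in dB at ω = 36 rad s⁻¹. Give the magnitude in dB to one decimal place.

|j36 + 215| = √(36² + 215²) = 218
|j36| = 36
|L(j36)| = 33 / (218 × 36) = 0.004205
20 log₁₀(0.004205) = -47.52 dB

-47.5 dB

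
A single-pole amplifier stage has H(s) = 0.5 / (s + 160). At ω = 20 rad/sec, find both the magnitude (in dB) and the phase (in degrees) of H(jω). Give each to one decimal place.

|j20 + 160| = √(20² + 160²) = 161.2
|H(j20)| = 0.5 / 161.2 = 0.0031009
20 log₁₀(0.0031009) = -50.17 dB
∠(j20 + 160) = arctan(20/160) = 7.13°
∠H(j20) = −7.13° = -7.13°

|H| = -50.2 dB, ∠H = -7.1 deg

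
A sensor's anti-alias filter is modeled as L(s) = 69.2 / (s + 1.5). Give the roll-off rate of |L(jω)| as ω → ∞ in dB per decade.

-20 dB/decade

With 0 zeros and 1 pole, the high-frequency asymptotic slope is 20 × (0 − 1) = -20 dB/decade.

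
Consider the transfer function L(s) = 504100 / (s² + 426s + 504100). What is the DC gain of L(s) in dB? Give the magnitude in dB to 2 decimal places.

0.00 dB

L(0) = 504100 / 504100 = 1
20 log₁₀(1) = 0.000 dB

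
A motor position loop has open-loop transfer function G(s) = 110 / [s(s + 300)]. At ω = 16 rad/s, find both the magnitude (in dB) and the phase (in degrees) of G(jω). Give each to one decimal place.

|G| = -32.8 dB, ∠G = -93.1 deg

|j16 + 300| = √(16² + 300²) = 300.4
|j16| = 16
|G(j16)| = 110 / (300.4 × 16) = 0.022884
20 log₁₀(0.022884) = -32.81 dB
∠(j16 + 300) = arctan(16/300) = 3.05°
∠(j16) = 90.00°
∠G(j16) = − (3.05° + 90.00°) = -93.05°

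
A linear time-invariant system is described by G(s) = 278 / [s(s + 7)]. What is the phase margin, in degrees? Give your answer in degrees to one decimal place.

Gain crossover: |G(jω)| = 1 at ω ≈ 16 rad/s.
∠G(j16) = −90° − arctan(16/7) ≈ -156.31°
PM = 180° + (-156.31°) = 23.69°

23.7 deg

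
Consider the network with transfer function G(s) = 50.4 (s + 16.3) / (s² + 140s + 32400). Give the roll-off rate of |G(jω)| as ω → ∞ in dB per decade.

-20 dB/decade

With 1 zero and 2 poles, the high-frequency asymptotic slope is 20 × (1 − 2) = -20 dB/decade.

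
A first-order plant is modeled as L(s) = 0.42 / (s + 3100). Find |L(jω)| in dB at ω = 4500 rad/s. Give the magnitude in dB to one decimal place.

-82.3 dB

|j4500 + 3100| = √(4500² + 3100²) = 5464
|L(j4500)| = 0.42 / 5464 = 7.6861e-05
20 log₁₀(7.6861e-05) = -82.29 dB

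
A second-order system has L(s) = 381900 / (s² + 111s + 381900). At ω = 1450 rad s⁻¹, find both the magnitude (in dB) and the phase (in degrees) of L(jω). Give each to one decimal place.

|L| = -13.1 dB, ∠L = -174.7°

|(j1450)² + 111(j1450) + 381900| = |-1.7206e+06 + j1.6095e+05| = 1.728e+06
|L(j1450)| = 381900 / 1.728e+06 = 0.22099
20 log₁₀(0.22099) = -13.11 dB
∠[(j1450)² + 111(j1450) + 381900] = ∠[-1.7206e+06 + j1.6095e+05] = 174.66°
∠L(j1450) = −174.66° = -174.66°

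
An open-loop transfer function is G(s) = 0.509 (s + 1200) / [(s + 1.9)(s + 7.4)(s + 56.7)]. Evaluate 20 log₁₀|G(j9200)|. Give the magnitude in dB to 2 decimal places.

-164.34 dB

|j9200 + 1200| = √(9200² + 1200²) = 9278
|j9200 + 1.9| = √(9200² + 1.9²) = 9200
|j9200 + 7.4| = √(9200² + 7.4²) = 9200
|j9200 + 56.7| = √(9200² + 56.7²) = 9200
|G(j9200)| = 0.509 × 9278 / (9200 × 9200 × 9200) = 6.0645e-09
20 log₁₀(6.0645e-09) = -164.344 dB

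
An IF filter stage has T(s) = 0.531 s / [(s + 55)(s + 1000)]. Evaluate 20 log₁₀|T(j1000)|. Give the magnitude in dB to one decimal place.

|j1000| = 1000
|j1000 + 55| = √(1000² + 55²) = 1002
|j1000 + 1000| = √(1000² + 1000²) = 1414
|T(j1000)| = 0.531 × 1000 / (1002 × 1414) = 0.00037491
20 log₁₀(0.00037491) = -68.52 dB

-68.5 dB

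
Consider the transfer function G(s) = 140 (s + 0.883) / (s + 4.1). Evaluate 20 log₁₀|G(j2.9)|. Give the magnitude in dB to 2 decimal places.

|j2.9 + 0.883| = √(2.9² + 0.883²) = 3.031
|j2.9 + 4.1| = √(2.9² + 4.1²) = 5.022
|G(j2.9)| = 140 × 3.031 / 5.022 = 84.51
20 log₁₀(84.51) = 38.538 dB

38.54 dB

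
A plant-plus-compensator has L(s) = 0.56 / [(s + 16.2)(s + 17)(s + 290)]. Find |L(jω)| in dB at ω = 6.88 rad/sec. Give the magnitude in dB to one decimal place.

-104.5 dB

|j6.88 + 16.2| = √(6.88² + 16.2²) = 17.6
|j6.88 + 17| = √(6.88² + 17²) = 18.34
|j6.88 + 290| = √(6.88² + 290²) = 290.1
|L(j6.88)| = 0.56 / (17.6 × 18.34 × 290.1) = 5.9808e-06
20 log₁₀(5.9808e-06) = -104.46 dB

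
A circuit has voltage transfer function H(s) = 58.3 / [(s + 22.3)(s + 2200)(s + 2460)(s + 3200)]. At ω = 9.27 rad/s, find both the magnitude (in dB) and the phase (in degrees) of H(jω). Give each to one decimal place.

|H| = -197.1 dB, ∠H = -23.2°

|j9.27 + 22.3| = √(9.27² + 22.3²) = 24.15
|j9.27 + 2200| = √(9.27² + 2200²) = 2200
|j9.27 + 2460| = √(9.27² + 2460²) = 2460
|j9.27 + 3200| = √(9.27² + 3200²) = 3200
|H(j9.27)| = 58.3 / (24.15 × 2200 × 2460 × 3200) = 1.3939e-10
20 log₁₀(1.3939e-10) = -197.12 dB
∠(j9.27 + 22.3) = arctan(9.27/22.3) = 22.57°
∠(j9.27 + 2200) = arctan(9.27/2200) = 0.24°
∠(j9.27 + 2460) = arctan(9.27/2460) = 0.22°
∠(j9.27 + 3200) = arctan(9.27/3200) = 0.17°
∠H(j9.27) = − (22.57° + 0.24° + 0.22° + 0.17°) = -23.20°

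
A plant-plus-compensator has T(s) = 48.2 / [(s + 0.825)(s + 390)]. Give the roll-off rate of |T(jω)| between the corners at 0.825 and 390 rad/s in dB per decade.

-20 dB/decade

In this band the factors already past their corner are: pole at 0.825; net slope = -20 dB/decade.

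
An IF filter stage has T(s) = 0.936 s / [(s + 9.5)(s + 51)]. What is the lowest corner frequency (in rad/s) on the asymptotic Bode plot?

Break frequencies occur at each pole and zero magnitude: 9.5 rad/s, 51 rad/s.
The lowest is 9.5 rad/s.

9.5 rad/s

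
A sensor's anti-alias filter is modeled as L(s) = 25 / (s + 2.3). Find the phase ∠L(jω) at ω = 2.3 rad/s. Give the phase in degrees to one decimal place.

∠(j2.3 + 2.3) = arctan(2.3/2.3) = 45.00°
∠L(j2.3) = −45.00° = -45.00°

-45.0°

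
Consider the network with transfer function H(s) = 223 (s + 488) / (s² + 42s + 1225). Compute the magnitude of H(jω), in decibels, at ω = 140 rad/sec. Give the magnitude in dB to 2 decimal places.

15.37 dB

|j140 + 488| = √(140² + 488²) = 507.7
|(j140)² + 42(j140) + 1225| = |-18375 + j5880| = 1.929e+04
|H(j140)| = 223 × 507.7 / 1.929e+04 = 5.8682
20 log₁₀(5.8682) = 15.370 dB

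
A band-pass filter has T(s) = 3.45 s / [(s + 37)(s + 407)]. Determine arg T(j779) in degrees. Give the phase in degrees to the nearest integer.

-60°

∠(j779) = 90.00°
∠(j779 + 37) = arctan(779/37) = 87.28°
∠(j779 + 407) = arctan(779/407) = 62.41°
∠T(j779) = 90.00° − (87.28° + 62.41°) = -59.70°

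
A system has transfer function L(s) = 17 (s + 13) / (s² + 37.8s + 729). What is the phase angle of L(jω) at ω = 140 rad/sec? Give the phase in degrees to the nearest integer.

-80°

∠(j140 + 13) = arctan(140/13) = 84.69°
∠[(j140)² + 37.8(j140) + 729] = ∠[-18871 + j5292] = 164.33°
∠L(j140) = 84.69° − 164.33° = -79.64°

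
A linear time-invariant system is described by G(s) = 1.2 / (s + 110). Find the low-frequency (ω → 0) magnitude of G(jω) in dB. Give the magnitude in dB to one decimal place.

-39.2 dB

G(0) = 1.2 / 110 = 0.010909
20 log₁₀(0.010909) = -39.24 dB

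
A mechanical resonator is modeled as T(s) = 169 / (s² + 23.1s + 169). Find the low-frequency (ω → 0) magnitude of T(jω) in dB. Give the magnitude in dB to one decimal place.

T(0) = 169 / 169 = 1
20 log₁₀(1) = 0.00 dB

0.0 dB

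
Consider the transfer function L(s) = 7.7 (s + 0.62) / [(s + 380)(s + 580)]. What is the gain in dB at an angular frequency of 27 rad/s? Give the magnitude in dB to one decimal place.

|j27 + 0.62| = √(27² + 0.62²) = 27.01
|j27 + 380| = √(27² + 380²) = 381
|j27 + 580| = √(27² + 580²) = 580.6
|L(j27)| = 7.7 × 27.01 / (381 × 580.6) = 0.00094014
20 log₁₀(0.00094014) = -60.54 dB

-60.5 dB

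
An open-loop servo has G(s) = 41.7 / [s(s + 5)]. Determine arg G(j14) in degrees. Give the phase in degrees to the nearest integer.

∠(j14 + 5) = arctan(14/5) = 70.35°
∠(j14) = 90.00°
∠G(j14) = − (70.35° + 90.00°) = -160.35°

-160°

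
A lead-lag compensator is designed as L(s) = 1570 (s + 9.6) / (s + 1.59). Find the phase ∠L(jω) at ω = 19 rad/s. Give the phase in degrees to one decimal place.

-22.0°

∠(j19 + 9.6) = arctan(19/9.6) = 63.19°
∠(j19 + 1.59) = arctan(19/1.59) = 85.22°
∠L(j19) = 63.19° − 85.22° = -22.02°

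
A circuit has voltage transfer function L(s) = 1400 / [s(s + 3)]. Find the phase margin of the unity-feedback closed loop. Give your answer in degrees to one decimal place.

Gain crossover: |L(jω)| = 1 at ω ≈ 37.4 rad s⁻¹.
∠L(j37.4) = −90° − arctan(37.4/3) ≈ -175.41°
PM = 180° + (-175.41°) = 4.59°

4.6 deg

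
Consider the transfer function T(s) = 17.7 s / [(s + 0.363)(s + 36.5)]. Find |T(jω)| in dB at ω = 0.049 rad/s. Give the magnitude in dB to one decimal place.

|j0.049| = 0.049
|j0.049 + 0.363| = √(0.049² + 0.363²) = 0.3663
|j0.049 + 36.5| = √(0.049² + 36.5²) = 36.5
|T(j0.049)| = 17.7 × 0.049 / (0.3663 × 36.5) = 0.064871
20 log₁₀(0.064871) = -23.76 dB

-23.8 dB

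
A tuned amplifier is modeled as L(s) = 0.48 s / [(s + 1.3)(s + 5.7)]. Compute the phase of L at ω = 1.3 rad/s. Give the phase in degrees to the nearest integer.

∠(j1.3) = 90.00°
∠(j1.3 + 1.3) = arctan(1.3/1.3) = 45.00°
∠(j1.3 + 5.7) = arctan(1.3/5.7) = 12.85°
∠L(j1.3) = 90.00° − (45.00° + 12.85°) = 32.15°

32°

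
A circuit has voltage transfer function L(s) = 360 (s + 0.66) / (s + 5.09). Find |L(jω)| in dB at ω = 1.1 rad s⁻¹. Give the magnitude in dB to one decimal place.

|j1.1 + 0.66| = √(1.1² + 0.66²) = 1.283
|j1.1 + 5.09| = √(1.1² + 5.09²) = 5.208
|L(j1.1)| = 360 × 1.283 / 5.208 = 88.682
20 log₁₀(88.682) = 38.96 dB

39.0 dB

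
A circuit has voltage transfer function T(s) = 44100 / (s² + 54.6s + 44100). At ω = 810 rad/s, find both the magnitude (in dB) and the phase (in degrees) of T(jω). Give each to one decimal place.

|T| = -22.9 dB, ∠T = -175.9°

|(j810)² + 54.6(j810) + 44100| = |-6.12e+05 + j44226| = 6.136e+05
|T(j810)| = 44100 / 6.136e+05 = 0.071871
20 log₁₀(0.071871) = -22.87 dB
∠[(j810)² + 54.6(j810) + 44100] = ∠[-6.12e+05 + j44226] = 175.87°
∠T(j810) = −175.87° = -175.87°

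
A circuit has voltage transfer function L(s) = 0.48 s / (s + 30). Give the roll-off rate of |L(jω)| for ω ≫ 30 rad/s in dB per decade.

0 dB/decade

With 1 zero and 1 pole, the high-frequency asymptotic slope is 20 × (1 − 1) = 0 dB/decade.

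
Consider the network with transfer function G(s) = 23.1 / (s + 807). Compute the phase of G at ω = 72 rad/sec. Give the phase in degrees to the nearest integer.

-5 deg

∠(j72 + 807) = arctan(72/807) = 5.10°
∠G(j72) = −5.10° = -5.10°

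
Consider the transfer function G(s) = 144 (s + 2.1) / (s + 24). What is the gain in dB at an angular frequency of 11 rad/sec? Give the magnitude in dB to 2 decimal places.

35.72 dB

|j11 + 2.1| = √(11² + 2.1²) = 11.2
|j11 + 24| = √(11² + 24²) = 26.4
|G(j11)| = 144 × 11.2 / 26.4 = 61.082
20 log₁₀(61.082) = 35.718 dB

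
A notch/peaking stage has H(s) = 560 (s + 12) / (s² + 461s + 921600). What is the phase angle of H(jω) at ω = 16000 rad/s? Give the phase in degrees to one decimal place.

∠(j16000 + 12) = arctan(16000/12) = 89.96°
∠[(j16000)² + 461(j16000) + 921600] = ∠[-2.5508e+08 + j7.376e+06] = 178.34°
∠H(j16000) = 89.96° − 178.34° = -88.39°

-88.4°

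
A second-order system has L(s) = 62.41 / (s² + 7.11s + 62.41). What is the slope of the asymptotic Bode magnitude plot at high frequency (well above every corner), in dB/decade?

With 0 zeros and 2 poles, the high-frequency asymptotic slope is 20 × (0 − 2) = -40 dB/decade.

-40 dB/decade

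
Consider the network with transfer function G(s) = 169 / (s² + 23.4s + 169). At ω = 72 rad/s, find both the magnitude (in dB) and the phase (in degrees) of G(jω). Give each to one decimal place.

|(j72)² + 23.4(j72) + 169| = |-5015 + j1684.8| = 5290
|G(j72)| = 169 / 5290 = 0.031944
20 log₁₀(0.031944) = -29.91 dB
∠[(j72)² + 23.4(j72) + 169] = ∠[-5015 + j1684.8] = 161.43°
∠G(j72) = −161.43° = -161.43°

|G| = -29.9 dB, ∠G = -161.4°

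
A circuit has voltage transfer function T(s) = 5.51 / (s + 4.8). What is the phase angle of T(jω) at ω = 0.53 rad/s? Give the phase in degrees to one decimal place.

∠(j0.53 + 4.8) = arctan(0.53/4.8) = 6.30°
∠T(j0.53) = −6.30° = -6.30°

-6.3°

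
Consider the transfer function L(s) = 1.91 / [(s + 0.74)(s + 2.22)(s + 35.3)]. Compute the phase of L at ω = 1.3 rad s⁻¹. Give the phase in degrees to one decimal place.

∠(j1.3 + 0.74) = arctan(1.3/0.74) = 60.35°
∠(j1.3 + 2.22) = arctan(1.3/2.22) = 30.35°
∠(j1.3 + 35.3) = arctan(1.3/35.3) = 2.11°
∠L(j1.3) = − (60.35° + 30.35° + 2.11°) = -92.81°

-92.8°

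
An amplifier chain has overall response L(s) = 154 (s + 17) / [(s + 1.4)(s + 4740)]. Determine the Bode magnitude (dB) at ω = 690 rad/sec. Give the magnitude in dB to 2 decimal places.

-29.85 dB

|j690 + 17| = √(690² + 17²) = 690.2
|j690 + 1.4| = √(690² + 1.4²) = 690
|j690 + 4740| = √(690² + 4740²) = 4790
|L(j690)| = 154 × 690.2 / (690 × 4790) = 0.03216
20 log₁₀(0.03216) = -29.854 dB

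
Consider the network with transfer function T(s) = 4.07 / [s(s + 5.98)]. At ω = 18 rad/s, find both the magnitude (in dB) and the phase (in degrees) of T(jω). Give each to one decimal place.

|T| = -38.5 dB, ∠T = -161.6°

|j18 + 5.98| = √(18² + 5.98²) = 18.97
|j18| = 18
|T(j18)| = 4.07 / (18.97 × 18) = 0.011921
20 log₁₀(0.011921) = -38.47 dB
∠(j18 + 5.98) = arctan(18/5.98) = 71.62°
∠(j18) = 90.00°
∠T(j18) = − (71.62° + 90.00°) = -161.62°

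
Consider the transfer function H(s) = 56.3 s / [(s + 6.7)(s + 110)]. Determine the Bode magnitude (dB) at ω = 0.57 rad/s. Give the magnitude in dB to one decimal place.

-27.3 dB

|j0.57| = 0.57
|j0.57 + 6.7| = √(0.57² + 6.7²) = 6.724
|j0.57 + 110| = √(0.57² + 110²) = 110
|H(j0.57)| = 56.3 × 0.57 / (6.724 × 110) = 0.043385
20 log₁₀(0.043385) = -27.25 dB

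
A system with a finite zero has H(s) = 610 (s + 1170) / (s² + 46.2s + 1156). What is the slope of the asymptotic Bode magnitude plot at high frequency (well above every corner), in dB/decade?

-20 dB/decade

With 1 zero and 2 poles, the high-frequency asymptotic slope is 20 × (1 − 2) = -20 dB/decade.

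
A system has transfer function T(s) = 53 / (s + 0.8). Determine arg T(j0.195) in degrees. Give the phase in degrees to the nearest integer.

-14 deg

∠(j0.195 + 0.8) = arctan(0.195/0.8) = 13.70°
∠T(j0.195) = −13.70° = -13.70°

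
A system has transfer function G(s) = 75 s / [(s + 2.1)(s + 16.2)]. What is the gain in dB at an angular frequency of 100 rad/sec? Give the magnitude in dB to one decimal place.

-2.6 dB

|j100| = 100
|j100 + 2.1| = √(100² + 2.1²) = 100
|j100 + 16.2| = √(100² + 16.2²) = 101.3
|G(j100)| = 75 × 100 / (100 × 101.3) = 0.74018
20 log₁₀(0.74018) = -2.61 dB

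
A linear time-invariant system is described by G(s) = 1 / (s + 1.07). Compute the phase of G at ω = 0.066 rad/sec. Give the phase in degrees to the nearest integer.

∠(j0.066 + 1.07) = arctan(0.066/1.07) = 3.53°
∠G(j0.066) = −3.53° = -3.53°

-4°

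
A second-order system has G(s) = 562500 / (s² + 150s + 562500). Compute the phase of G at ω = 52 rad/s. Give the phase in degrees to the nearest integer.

-1°

∠[(j52)² + 150(j52) + 562500] = ∠[5.598e+05 + j7800] = 0.80°
∠G(j52) = −0.80° = -0.80°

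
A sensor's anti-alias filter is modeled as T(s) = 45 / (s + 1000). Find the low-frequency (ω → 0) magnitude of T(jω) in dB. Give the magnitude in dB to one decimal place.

-26.9 dB

T(0) = 45 / 1000 = 0.045
20 log₁₀(0.045) = -26.94 dB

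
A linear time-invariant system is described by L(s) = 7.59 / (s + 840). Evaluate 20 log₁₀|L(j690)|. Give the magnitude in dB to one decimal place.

-43.1 dB

|j690 + 840| = √(690² + 840²) = 1087
|L(j690)| = 7.59 / 1087 = 0.0069821
20 log₁₀(0.0069821) = -43.12 dB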